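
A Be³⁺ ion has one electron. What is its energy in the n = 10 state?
-2.17691 eV

For hydrogen-like ions, the energy levels scale with Z²:
E_n = -13.6057 Z² / n² eV

For Be³⁺ (Z = 4) at n = 10:
E_10 = -13.6057 × 4² / 10²
E_10 = -13.6057 × 16 / 100
E_10 = -217.6912 / 100
E_10 = -2.17691 eV

The energy is 16 times more negative than hydrogen at the same n due to the stronger nuclear charge.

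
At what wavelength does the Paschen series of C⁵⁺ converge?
22.78163 nm

The series limit corresponds to the transition from n = ∞ to n = 3.
This is the highest energy (shortest wavelength) transition in the Paschen series.

E_∞ = 0 eV
E_3 = -13.6057 × 6² / 3² = -54.4228000 eV

Energy at series limit:
ΔE = E_∞ - E_3 = 0 - (-54.4228000) = 54.4228000 eV
λ = hc/E = 1239.84 eV·nm / 54.4228000 eV = 22.78163 nm

This energy equals the ionization energy from the n = 3 state of C⁵⁺.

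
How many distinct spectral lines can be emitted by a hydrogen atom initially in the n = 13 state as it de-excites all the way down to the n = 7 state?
21

The electron can occupy levels n = 7, 8, ..., 13 during de-excitation — that is m = 13 - 7 + 1 = 7 distinct levels.

The number of distinct spectral lines equals the number of ways to choose 2 of these m levels (each pair gives one possible emission transition):

Number of lines = m(m-1)/2 = 7×6/2 = 21

These correspond to all possible transitions between the 7 levels:
13 → 12, 13 → 11, 13 → 10, 13 → 9, 13 → 8, 13 → 7, 12 → 11, 12 → 10...

Each transition produces a photon with a unique energy (and thus wavelength). This count does not depend on Z.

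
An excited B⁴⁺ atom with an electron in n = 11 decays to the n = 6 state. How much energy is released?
6.64 eV

The energy levels are E_n = -13.6057 Z² eV / n².

Energy at n = 11: E_11 = -13.6057 × 5² / 11² = -2.81110 eV
Energy at n = 6: E_6 = -13.6057 × 5² / 6² = -9.44840 eV

For emission (electron falling to lower state), the photon energy is:
E_photon = E_11 - E_6 = |-2.81110 - (-9.44840)|
E_photon = 6.64 eV

This energy is carried away by the emitted photon.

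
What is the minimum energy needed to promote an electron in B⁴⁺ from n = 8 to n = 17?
4.13776 eV

The energy levels of a hydrogen-like atom are E_n = -13.6057 Z² eV / n².

Energy at n = 8: E_8 = -13.6057 × 5² / 8² = -5.31472656 eV
Energy at n = 17: E_17 = -13.6057 × 5² / 17² = -1.17696367 eV

The excitation energy is the difference:
ΔE = E_17 - E_8
ΔE = -1.17696367 - (-5.31472656)
ΔE = 4.13776 eV

Since this is positive, energy must be absorbed (photon absorption).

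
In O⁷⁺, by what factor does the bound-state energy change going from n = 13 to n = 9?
2.086420

Using E_n = -13.6057 Z² / n² eV with Z = 8:

E_9 = -13.6057 × 8² / 9² = -870.7648 / 81 = -10.750182716049 eV
E_13 = -13.6057 × 8² / 13² = -870.7648 / 169 = -5.152454437870 eV

The ratio is:
E_9/E_13 = (-10.750182716049) / (-5.152454437870)
E_9/E_13 = (-870.7648/81) / (-870.7648/169)
E_9/E_13 = 169/81
E_9/E_13 = 2.086420
(Note: the Z² factors cancel in the ratio.)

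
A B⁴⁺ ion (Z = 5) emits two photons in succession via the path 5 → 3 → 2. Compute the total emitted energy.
71.4299 eV

The energy levels of B⁴⁺ are E_n = -13.6057 × 5² / n² eV.

First transition (5 → 3):
ΔE₁ = |E_3 - E_5|
ΔE₁ = |-37.7936111111 - (-13.6057000000)| = 24.1879111 eV

Second transition (3 → 2):
ΔE₂ = |E_2 - E_3|
ΔE₂ = |-85.0356250000 - (-37.7936111111)| = 47.2420139 eV

Total energy released:
E_total = ΔE₁ + ΔE₂ = 24.1879111 + 47.2420139 = 71.4299 eV

Note: This equals the direct transition 5 → 2: 71.4299 eV ✓
Energy is conserved regardless of the path taken.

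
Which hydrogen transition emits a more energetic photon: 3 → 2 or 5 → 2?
5 → 2

Calculate the energy for each transition:

Transition 3 → 2:
ΔE₁ = |E_2 - E_3| = |-13.6057/2² - (-13.6057/3²)|
ΔE₁ = |-3.40142500000 - (-1.51174444444)| = 1.88968056 eV

Transition 5 → 2:
ΔE₂ = |E_2 - E_5| = |-13.6057/2² - (-13.6057/5²)|
ΔE₂ = |-3.40142500000 - (-0.54422800000)| = 2.85719700 eV

Since 2.85719700 eV > 1.88968056 eV, the transition 5 → 2 emits the more energetic photon.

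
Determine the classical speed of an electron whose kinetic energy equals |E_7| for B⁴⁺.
1.56264e+06 m/s (or 0.521240% of c)

The binding energy at n = 7 for B⁴⁺ is:
E_7 = -13.6057 × 5²/7² = -6.94168367 eV
|E_7| = 6.94168367 eV

Convert to Joules:
KE = 6.94168367 eV × (1.602177 × 10⁻¹⁹ J/eV) = 1.1121806e-18 J

Using KE = ½mv²:
v = √(2·KE/m_e)
v = √(2 × 1.1121806e-18 J / 9.10938 × 10⁻³¹ kg)
v = 1.56264e+06 m/s

This is approximately 0.521240% the speed of light.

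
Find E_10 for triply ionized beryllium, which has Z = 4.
-2.1769 eV

For hydrogen-like ions, the energy levels scale with Z²:
E_n = -13.6057 Z² / n² eV

For Be³⁺ (Z = 4) at n = 10:
E_10 = -13.6057 × 4² / 10²
E_10 = -13.6057 × 16 / 100
E_10 = -217.6912 / 100
E_10 = -2.1769 eV

The energy is 16 times more negative than hydrogen at the same n due to the stronger nuclear charge.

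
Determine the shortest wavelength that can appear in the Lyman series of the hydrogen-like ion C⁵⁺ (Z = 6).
2.53 nm

The series limit corresponds to the transition from n = ∞ to n = 1.
This is the highest energy (shortest wavelength) transition in the Lyman series.

E_∞ = 0 eV
E_1 = -13.6057 × 6² / 1² = -489.8052 eV

Energy at series limit:
ΔE = E_∞ - E_1 = 0 - (-489.8052) = 489.8052 eV
λ = hc/E = 1239.84 eV·nm / 489.8052 eV = 2.53 nm

This energy equals the ionization energy from the n = 1 state of C⁵⁺.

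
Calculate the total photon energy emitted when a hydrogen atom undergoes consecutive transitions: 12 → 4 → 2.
3.30694 eV

The energy levels of hydrogen are E_n = -13.6057 / n² eV.

First transition (12 → 4):
ΔE₁ = |E_4 - E_12|
ΔE₁ = |-0.85035625000 - (-0.09448402778)| = 0.75587222 eV

Second transition (4 → 2):
ΔE₂ = |E_2 - E_4|
ΔE₂ = |-3.40142500000 - (-0.85035625000)| = 2.55106875 eV

Total energy released:
E_total = ΔE₁ + ΔE₂ = 0.75587222 + 2.55106875 = 3.30694 eV

Note: This equals the direct transition 12 → 2: 3.30694 eV ✓
Energy is conserved regardless of the path taken.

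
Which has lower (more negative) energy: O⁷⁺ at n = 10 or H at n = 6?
O⁷⁺ at n = 10 (E = -8.708 eV)

Using E_n = -13.6057 Z² / n² eV:

O⁷⁺ (Z = 8) at n = 10:
E = -13.6057 × 8² / 10² = -13.6057 × 64 / 100 = -8.707648 eV

H (Z = 1) at n = 6:
E = -13.6057 × 1² / 6² = -13.6057 × 1 / 36 = -0.377936 eV

Since -8.707648 eV < -0.377936 eV,
O⁷⁺ at n = 10 is more tightly bound (requires more energy to ionize).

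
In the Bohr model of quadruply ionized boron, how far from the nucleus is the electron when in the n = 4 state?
0.16934 nm (or 1.69337 Å)

The Bohr radius formula is:
r_n = n² a₀ / Z

where a₀ = 0.05291772 nm is the Bohr radius.

For B⁴⁺ (Z = 5) at n = 4:
r_4 = 4² × 0.05291772 nm / 5
r_4 = 16 × 0.05291772 nm / 5
r_4 = 0.846684 nm / 5
r_4 = 0.16934 nm

The electron orbits at approximately 0.16934 nm from the nucleus.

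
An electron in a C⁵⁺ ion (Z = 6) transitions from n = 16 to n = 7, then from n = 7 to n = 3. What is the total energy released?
52.50950 eV

The energy levels of C⁵⁺ are E_n = -13.6057 × 6² / n² eV.

First transition (16 → 7):
ΔE₁ = |E_7 - E_16|
ΔE₁ = |-9.99602448980 - (-1.91330156250)| = 8.08272293 eV

Second transition (7 → 3):
ΔE₂ = |E_3 - E_7|
ΔE₂ = |-54.42280000000 - (-9.99602448980)| = 44.42677551 eV

Total energy released:
E_total = ΔE₁ + ΔE₂ = 8.08272293 + 44.42677551 = 52.50950 eV

Note: This equals the direct transition 16 → 3: 52.50950 eV ✓
Energy is conserved regardless of the path taken.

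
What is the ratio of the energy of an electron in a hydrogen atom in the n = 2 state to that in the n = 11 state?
30.250000

Using E_n = -13.6057 Z² / n² eV with Z = 1:

E_2 = -13.6057 / 2² = -13.6057 / 4 = -3.401425000000 eV
E_11 = -13.6057 / 11² = -13.6057 / 121 = -0.112443801653 eV

The ratio is:
E_2/E_11 = (-3.401425000000) / (-0.112443801653)
E_2/E_11 = (-13.6057/4) / (-13.6057/121)
E_2/E_11 = 121/4
E_2/E_11 = 30.250000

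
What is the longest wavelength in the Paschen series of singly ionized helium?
468.651 nm

The longest wavelength corresponds to the smallest energy transition in the series.
The Paschen series has all transitions ending at n_f = 3.

For He⁺ (Z = 2), the first line (α-line) is the jump from n = 4 to n = 3:
E_4 = -13.6057 × 2² / 4² = -3.4014250 eV
E_3 = -13.6057 × 2² / 3² = -6.0469778 eV
ΔE = E_4 - E_3 = 2.6455528 eV

λ = hc/E = 1239.84 eV·nm / 2.6455528 eV
λ = 468.651 nm

This is the α-line of the Paschen series in He⁺.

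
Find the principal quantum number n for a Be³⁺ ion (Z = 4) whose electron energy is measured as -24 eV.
n = 3

The exact energy levels follow E_n = -13.6057 Z² / n² eV with Z = 4.

The measured value (-24 eV) is reported to only 2 significant figures, so we must test candidate n values and see which one matches to that precision.

Candidate energies:
  n = 1:  E = -13.6057 × 4² / 1² = -217.691200 eV
  n = 2:  E = -13.6057 × 4² / 2² = -54.422800 eV
  n = 3:  E = -13.6057 × 4² / 3² = -24.187911 eV  ← matches
  n = 4:  E = -13.6057 × 4² / 4² = -13.605700 eV
  n = 5:  E = -13.6057 × 4² / 5² = -8.707648 eV

Checking against the measurement of -24 eV (2 sig figs), only n = 3 agrees:
E_3 = -24.187911 eV, which rounds to -24 eV ✓

Therefore n = 3.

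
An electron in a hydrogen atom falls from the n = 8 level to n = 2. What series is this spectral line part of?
Balmer series

The spectral series in hydrogen are named based on the final (lower) energy level:
- Lyman series: n_final = 1 (ultraviolet)
- Balmer series: n_final = 2 (visible/near-UV)
- Paschen series: n_final = 3 (infrared)
- Brackett series: n_final = 4 (infrared)
- Pfund series: n_final = 5 (far infrared)

Since this transition ends at n = 2, it belongs to the Balmer series.

For reference, this 8 → 2 line has photon energy
ΔE = 13.6057 eV × (1/2² - 1/8²) = 3.188836 eV,
corresponding to wavelength λ = hc/ΔE = 1239.84 eV·nm / 3.188836 eV = 388.81 nm in the visible/near-UV region.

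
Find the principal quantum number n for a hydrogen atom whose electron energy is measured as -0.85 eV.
n = 4

The exact energy levels follow E_n = -13.6057 eV / n².

The measured value (-0.85 eV) is reported to only 2 significant figures, so we must test candidate n values and see which one matches to that precision.

Candidate energies:
  n = 2:  E = -13.6057/2² = -3.40143 eV
  n = 3:  E = -13.6057/3² = -1.51174 eV
  n = 4:  E = -13.6057/4² = -0.85036 eV  ← matches
  n = 5:  E = -13.6057/5² = -0.54423 eV
  n = 6:  E = -13.6057/6² = -0.37794 eV

Checking against the measurement of -0.85 eV (2 sig figs), only n = 4 agrees:
E_4 = -0.85036 eV, which rounds to -0.85 eV ✓

Therefore n = 4.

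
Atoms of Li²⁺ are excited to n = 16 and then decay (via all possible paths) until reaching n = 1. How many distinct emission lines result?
120

The electron can occupy levels n = 1, 2, ..., 16 during de-excitation — that is m = 16 - 1 + 1 = 16 distinct levels.

The number of distinct spectral lines equals the number of ways to choose 2 of these m levels (each pair gives one possible emission transition):

Number of lines = m(m-1)/2 = 16×15/2 = 120

These correspond to all possible transitions between the 16 levels:
16 → 15, 16 → 14, 16 → 13, 16 → 12, 16 → 11, 16 → 10, 16 → 9, 16 → 8...

Each transition produces a photon with a unique energy (and thus wavelength). This count does not depend on Z.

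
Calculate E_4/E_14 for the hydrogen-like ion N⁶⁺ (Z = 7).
12.250000

Using E_n = -13.6057 Z² / n² eV with Z = 7:

E_4 = -13.6057 × 7² / 4² = -666.6793 / 16 = -41.667456250000 eV
E_14 = -13.6057 × 7² / 14² = -666.6793 / 196 = -3.401425000000 eV

The ratio is:
E_4/E_14 = (-41.667456250000) / (-3.401425000000)
E_4/E_14 = (-666.6793/16) / (-666.6793/196)
E_4/E_14 = 196/16
E_4/E_14 = 12.250000
(Note: the Z² factors cancel in the ratio.)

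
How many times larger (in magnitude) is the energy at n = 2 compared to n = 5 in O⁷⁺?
6.250

Using E_n = -13.6057 Z² / n² eV with Z = 8:

E_2 = -13.6057 × 8² / 2² = -870.7648 / 4 = -217.691200000 eV
E_5 = -13.6057 × 8² / 5² = -870.7648 / 25 = -34.830592000 eV

The ratio is:
E_2/E_5 = (-217.691200000) / (-34.830592000)
E_2/E_5 = (-870.7648/4) / (-870.7648/25)
E_2/E_5 = 25/4
E_2/E_5 = 6.250
(Note: the Z² factors cancel in the ratio.)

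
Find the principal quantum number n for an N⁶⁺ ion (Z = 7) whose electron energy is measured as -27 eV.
n = 5

The exact energy levels follow E_n = -13.6057 Z² / n² eV with Z = 7.

The measured value (-27 eV) is reported to only 2 significant figures, so we must test candidate n values and see which one matches to that precision.

Candidate energies:
  n = 3:  E = -13.6057 × 7² / 3² = -74.07548 eV
  n = 4:  E = -13.6057 × 7² / 4² = -41.66746 eV
  n = 5:  E = -13.6057 × 7² / 5² = -26.66717 eV  ← matches
  n = 6:  E = -13.6057 × 7² / 6² = -18.51887 eV
  n = 7:  E = -13.6057 × 7² / 7² = -13.60570 eV

Checking against the measurement of -27 eV (2 sig figs), only n = 5 agrees:
E_5 = -26.66717 eV, which rounds to -27 eV ✓

Therefore n = 5.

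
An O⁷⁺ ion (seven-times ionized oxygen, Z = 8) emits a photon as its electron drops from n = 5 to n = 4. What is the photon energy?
19.59 eV

The energy levels are E_n = -13.6057 Z² eV / n².

Energy at n = 5: E_5 = -13.6057 × 8² / 5² = -34.83059 eV
Energy at n = 4: E_4 = -13.6057 × 8² / 4² = -54.42280 eV

For emission (electron falling to lower state), the photon energy is:
E_photon = E_5 - E_4 = |-34.83059 - (-54.42280)|
E_photon = 19.59 eV

This energy is carried away by the emitted photon.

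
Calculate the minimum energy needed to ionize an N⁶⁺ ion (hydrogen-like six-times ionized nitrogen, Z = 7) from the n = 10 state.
6.6668 eV

The ionization energy is the energy needed to remove the electron completely (n → ∞).

For a hydrogen-like ion with Z = 7, E_n = -13.6057 Z² / n² eV.

At n = 10: E_10 = -13.6057 × 7² / 10² = -6.6667930 eV
At n = ∞: E_∞ = 0 eV

Ionization energy = E_∞ - E_10 = 0 - (-6.6667930) = 6.6667930 eV
Ionization energy ≈ 6.6668 eV

This is also called the binding energy of the electron in state n = 10.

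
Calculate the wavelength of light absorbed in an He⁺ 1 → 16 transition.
22.870968 nm

First, find the transition energy using E_n = -13.6057 Z² / n² eV:
E_1 = -13.6057 × 2² / 1² = -54.42280000 eV
E_16 = -13.6057 × 2² / 16² = -0.21258906 eV

Photon energy: |ΔE| = |E_16 - E_1| = 54.21021094 eV

Convert to wavelength using E = hc/λ with hc = 1239.84 eV·nm:
λ = hc/E = 1239.84 eV·nm / 54.21021094 eV
λ = 22.870968 nm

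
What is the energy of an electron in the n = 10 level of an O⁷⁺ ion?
-8.707648 eV

For hydrogen-like ions, the energy levels scale with Z²:
E_n = -13.6057 Z² / n² eV

For O⁷⁺ (Z = 8) at n = 10:
E_10 = -13.6057 × 8² / 10²
E_10 = -13.6057 × 64 / 100
E_10 = -870.7648 / 100
E_10 = -8.707648 eV

The energy is 64 times more negative than hydrogen at the same n due to the stronger nuclear charge.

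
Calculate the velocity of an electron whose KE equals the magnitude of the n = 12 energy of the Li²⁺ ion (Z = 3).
5.4692e+05 m/s (or 0.18% of c)

The binding energy at n = 12 for Li²⁺ is:
E_12 = -13.6057 × 3²/12² = -0.85035625 eV
|E_12| = 0.85035625 eV

Convert to Joules:
KE = 0.85035625 eV × (1.602177 × 10⁻¹⁹ J/eV) = 1.362421e-19 J

Using KE = ½mv²:
v = √(2·KE/m_e)
v = √(2 × 1.362421e-19 J / 9.10938 × 10⁻³¹ kg)
v = 5.4692e+05 m/s

This is approximately 0.18% the speed of light.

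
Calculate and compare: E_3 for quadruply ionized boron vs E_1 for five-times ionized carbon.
C⁵⁺ at n = 1 (E = -489.81 eV)

Using E_n = -13.6057 Z² / n² eV:

B⁴⁺ (Z = 5) at n = 3:
E = -13.6057 × 5² / 3² = -13.6057 × 25 / 9 = -37.79361 eV

C⁵⁺ (Z = 6) at n = 1:
E = -13.6057 × 6² / 1² = -13.6057 × 36 / 1 = -489.80520 eV

Since -489.80520 eV < -37.79361 eV,
C⁵⁺ at n = 1 is more tightly bound (requires more energy to ionize).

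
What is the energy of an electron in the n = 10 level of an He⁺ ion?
-0.54423 eV

For hydrogen-like ions, the energy levels scale with Z²:
E_n = -13.6057 Z² / n² eV

For He⁺ (Z = 2) at n = 10:
E_10 = -13.6057 × 2² / 10²
E_10 = -13.6057 × 4 / 100
E_10 = -54.4228 / 100
E_10 = -0.54423 eV

The energy is 4 times more negative than hydrogen at the same n due to the stronger nuclear charge.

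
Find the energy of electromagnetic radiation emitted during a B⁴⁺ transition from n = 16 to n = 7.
5.61 eV

The energy levels are E_n = -13.6057 Z² eV / n².

Energy at n = 16: E_16 = -13.6057 × 5² / 16² = -1.32868 eV
Energy at n = 7: E_7 = -13.6057 × 5² / 7² = -6.94168 eV

For emission (electron falling to lower state), the photon energy is:
E_photon = E_16 - E_7 = |-1.32868 - (-6.94168)|
E_photon = 5.61 eV

This energy is carried away by the emitted photon.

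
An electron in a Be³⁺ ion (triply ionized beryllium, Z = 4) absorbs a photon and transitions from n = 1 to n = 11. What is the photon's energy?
215.892 eV

The energy levels of a hydrogen-like atom are E_n = -13.6057 Z² eV / n².

Energy at n = 1: E_1 = -13.6057 × 4² / 1² = -217.691200 eV
Energy at n = 11: E_11 = -13.6057 × 4² / 11² = -1.799101 eV

The excitation energy is the difference:
ΔE = E_11 - E_1
ΔE = -1.799101 - (-217.691200)
ΔE = 215.892 eV

Since this is positive, energy must be absorbed (photon absorption).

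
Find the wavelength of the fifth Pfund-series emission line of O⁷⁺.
47.462 nm

The lines of a series are numbered from the longest wavelength (smallest ΔE) outward; the fifth line is the transition from n = n_f + 5 to n_f.
The Pfund series has all transitions ending at n_f = 5.

For O⁷⁺ (Z = 8), the fifth line (ε-line) is the jump from n = 10 to n = 5:
E_10 = -13.6057 × 8² / 10² = -8.70765 eV
E_5 = -13.6057 × 8² / 5² = -34.83059 eV
ΔE = E_10 - E_5 = 26.12294 eV

λ = hc/E = 1239.84 eV·nm / 26.12294 eV
λ = 47.462 nm

This is the ε-line of the Pfund series in O⁷⁺.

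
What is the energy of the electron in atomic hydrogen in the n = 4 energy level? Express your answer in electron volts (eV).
-0.85 eV

The energy levels of a hydrogen-like atom are given by:
E_n = -13.6057 eV / n²

For n = 4:
E_4 = -13.6057 eV / 4²
E_4 = -13.6057 eV / 16
E_4 = -0.85 eV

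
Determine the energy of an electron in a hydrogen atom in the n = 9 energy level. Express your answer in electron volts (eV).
-0.16797 eV

The energy levels of a hydrogen-like atom are given by:
E_n = -13.6057 eV / n²

For n = 9:
E_9 = -13.6057 eV / 9²
E_9 = -13.6057 eV / 81
E_9 = -0.16797 eV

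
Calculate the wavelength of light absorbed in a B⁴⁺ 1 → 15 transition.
3.661 nm

First, find the transition energy using E_n = -13.6057 Z² / n² eV:
E_1 = -13.6057 × 5² / 1² = -340.14250 eV
E_15 = -13.6057 × 5² / 15² = -1.51174 eV

Photon energy: |ΔE| = |E_15 - E_1| = 338.63076 eV

Convert to wavelength using E = hc/λ with hc = 1239.84 eV·nm:
λ = hc/E = 1239.84 eV·nm / 338.63076 eV
λ = 3.661 nm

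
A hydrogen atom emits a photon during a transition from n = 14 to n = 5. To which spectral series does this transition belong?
Pfund series

The spectral series in hydrogen are named based on the final (lower) energy level:
- Lyman series: n_final = 1 (ultraviolet)
- Balmer series: n_final = 2 (visible/near-UV)
- Paschen series: n_final = 3 (infrared)
- Brackett series: n_final = 4 (infrared)
- Pfund series: n_final = 5 (far infrared)

Since this transition ends at n = 5, it belongs to the Pfund series.

For reference, this 14 → 5 line has photon energy
ΔE = 13.6057 eV × (1/5² - 1/14²) = 0.474811163 eV,
corresponding to wavelength λ = hc/ΔE = 1239.84 eV·nm / 0.474811163 eV = 2611.228 nm in the far infrared region.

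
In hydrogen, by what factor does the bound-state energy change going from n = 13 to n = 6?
4.6944

Using E_n = -13.6057 Z² / n² eV with Z = 1:

E_6 = -13.6057 / 6² = -13.6057 / 36 = -0.3779361111 eV
E_13 = -13.6057 / 13² = -13.6057 / 169 = -0.0805071006 eV

The ratio is:
E_6/E_13 = (-0.3779361111) / (-0.0805071006)
E_6/E_13 = (-13.6057/36) / (-13.6057/169)
E_6/E_13 = 169/36
E_6/E_13 = 4.6944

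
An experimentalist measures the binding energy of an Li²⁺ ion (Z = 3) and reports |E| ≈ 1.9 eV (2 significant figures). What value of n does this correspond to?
n = 8

The exact energy levels follow E_n = -13.6057 Z² / n² eV with Z = 3.

The measured value (-1.9 eV) is reported to only 2 significant figures, so we must test candidate n values and see which one matches to that precision.

Candidate energies:
  n = 6:  E = -13.6057 × 3² / 6² = -3.40143 eV
  n = 7:  E = -13.6057 × 3² / 7² = -2.49901 eV
  n = 8:  E = -13.6057 × 3² / 8² = -1.91330 eV  ← matches
  n = 9:  E = -13.6057 × 3² / 9² = -1.51174 eV
  n = 10:  E = -13.6057 × 3² / 10² = -1.22451 eV

Checking against the measurement of -1.9 eV (2 sig figs), only n = 8 agrees:
E_8 = -1.91330 eV, which rounds to -1.9 eV ✓

Therefore n = 8.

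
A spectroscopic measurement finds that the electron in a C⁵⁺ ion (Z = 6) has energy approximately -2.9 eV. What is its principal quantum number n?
n = 13

The exact energy levels follow E_n = -13.6057 Z² / n² eV with Z = 6.

The measured value (-2.9 eV) is reported to only 2 significant figures, so we must test candidate n values and see which one matches to that precision.

Candidate energies:
  n = 11:  E = -13.6057 × 6² / 11² = -4.04798 eV
  n = 12:  E = -13.6057 × 6² / 12² = -3.40143 eV
  n = 13:  E = -13.6057 × 6² / 13² = -2.89826 eV  ← matches
  n = 14:  E = -13.6057 × 6² / 14² = -2.49901 eV
  n = 15:  E = -13.6057 × 6² / 15² = -2.17691 eV

Checking against the measurement of -2.9 eV (2 sig figs), only n = 13 agrees:
E_13 = -2.89826 eV, which rounds to -2.9 eV ✓

Therefore n = 13.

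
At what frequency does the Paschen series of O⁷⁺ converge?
2.33944e+16 Hz

The series limit corresponds to the transition from n = ∞ to n = 3.
This is the highest energy (shortest wavelength) transition in the Paschen series.

E_∞ = 0 eV
E_3 = -13.6057 × 8² / 3² = -96.7516444 eV

Energy at series limit:
ΔE = E_∞ - E_3 = 0 - (-96.7516444) = 96.7516444 eV
E = 96.7516444 eV × (1.602177 × 10⁻¹⁹ J/eV) = 1.5501326e-17 J
f = E/h = 1.5501326e-17 J / (6.62607 × 10⁻³⁴ J·s) = 2.33944e+16 Hz

This energy equals the ionization energy from the n = 3 state of O⁷⁺.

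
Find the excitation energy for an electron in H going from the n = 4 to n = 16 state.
0.79721 eV

The energy levels of a hydrogen-like atom are E_n = -13.6057 eV / n².

Energy at n = 4: E_4 = -13.6057 / 4² = -0.85035625 eV
Energy at n = 16: E_16 = -13.6057 / 16² = -0.05314727 eV

The excitation energy is the difference:
ΔE = E_16 - E_4
ΔE = -0.05314727 - (-0.85035625)
ΔE = 0.79721 eV

Since this is positive, energy must be absorbed (photon absorption).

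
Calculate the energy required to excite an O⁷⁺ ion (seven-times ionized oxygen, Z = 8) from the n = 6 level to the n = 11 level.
16.992 eV

The energy levels of a hydrogen-like atom are E_n = -13.6057 Z² eV / n².

Energy at n = 6: E_6 = -13.6057 × 8² / 6² = -24.187911 eV
Energy at n = 11: E_11 = -13.6057 × 8² / 11² = -7.196403 eV

The excitation energy is the difference:
ΔE = E_11 - E_6
ΔE = -7.196403 - (-24.187911)
ΔE = 16.992 eV

Since this is positive, energy must be absorbed (photon absorption).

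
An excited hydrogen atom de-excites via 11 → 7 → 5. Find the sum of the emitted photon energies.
0.431784 eV

The energy levels of hydrogen are E_n = -13.6057 / n² eV.

First transition (11 → 7):
ΔE₁ = |E_7 - E_11|
ΔE₁ = |-0.277667346939 - (-0.112443801653)| = 0.165223545 eV

Second transition (7 → 5):
ΔE₂ = |E_5 - E_7|
ΔE₂ = |-0.544228000000 - (-0.277667346939)| = 0.266560653 eV

Total energy released:
E_total = ΔE₁ + ΔE₂ = 0.165223545 + 0.266560653 = 0.431784 eV

Note: This equals the direct transition 11 → 5: 0.431784 eV ✓
Energy is conserved regardless of the path taken.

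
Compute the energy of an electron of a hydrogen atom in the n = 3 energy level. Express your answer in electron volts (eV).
-1.51174 eV

The energy levels of a hydrogen-like atom are given by:
E_n = -13.6057 eV / n²

For n = 3:
E_3 = -13.6057 eV / 3²
E_3 = -13.6057 eV / 9
E_3 = -1.51174 eV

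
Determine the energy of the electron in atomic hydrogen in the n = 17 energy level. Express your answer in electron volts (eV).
-0.047079 eV

The energy levels of a hydrogen-like atom are given by:
E_n = -13.6057 eV / n²

For n = 17:
E_17 = -13.6057 eV / 17²
E_17 = -13.6057 eV / 289
E_17 = -0.047079 eV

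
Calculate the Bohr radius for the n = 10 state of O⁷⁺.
0.66147 nm (or 6.61472 Å)

The Bohr radius formula is:
r_n = n² a₀ / Z

where a₀ = 0.05291772 nm is the Bohr radius.

For O⁷⁺ (Z = 8) at n = 10:
r_10 = 10² × 0.05291772 nm / 8
r_10 = 100 × 0.05291772 nm / 8
r_10 = 5.291772 nm / 8
r_10 = 0.66147 nm

The electron orbits at approximately 0.66147 nm from the nucleus.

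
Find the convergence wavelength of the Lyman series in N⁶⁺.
1.85972 nm

The series limit corresponds to the transition from n = ∞ to n = 1.
This is the highest energy (shortest wavelength) transition in the Lyman series.

E_∞ = 0 eV
E_1 = -13.6057 × 7² / 1² = -666.6793000 eV

Energy at series limit:
ΔE = E_∞ - E_1 = 0 - (-666.6793000) = 666.6793000 eV
λ = hc/E = 1239.84 eV·nm / 666.6793000 eV = 1.85972 nm

This energy equals the ionization energy from the n = 1 state of N⁶⁺.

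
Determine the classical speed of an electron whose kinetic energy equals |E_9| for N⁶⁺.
1.70e+06 m/s (or 0.568% of c)

The binding energy at n = 9 for N⁶⁺ is:
E_9 = -13.6057 × 7²/9² = -8.23061 eV
|E_9| = 8.23061 eV

Convert to Joules:
KE = 8.23061 eV × (1.602177 × 10⁻¹⁹ J/eV) = 1.3187e-18 J

Using KE = ½mv²:
v = √(2·KE/m_e)
v = √(2 × 1.3187e-18 J / 9.10938 × 10⁻³¹ kg)
v = 1.70e+06 m/s

This is approximately 0.568% the speed of light.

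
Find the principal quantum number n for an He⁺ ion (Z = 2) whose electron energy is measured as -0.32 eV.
n = 13

The exact energy levels follow E_n = -13.6057 Z² / n² eV with Z = 2.

The measured value (-0.32 eV) is reported to only 2 significant figures, so we must test candidate n values and see which one matches to that precision.

Candidate energies:
  n = 11:  E = -13.6057 × 2² / 11² = -0.44978 eV
  n = 12:  E = -13.6057 × 2² / 12² = -0.37794 eV
  n = 13:  E = -13.6057 × 2² / 13² = -0.32203 eV  ← matches
  n = 14:  E = -13.6057 × 2² / 14² = -0.27767 eV
  n = 15:  E = -13.6057 × 2² / 15² = -0.24188 eV

Checking against the measurement of -0.32 eV (2 sig figs), only n = 13 agrees:
E_13 = -0.32203 eV, which rounds to -0.32 eV ✓

Therefore n = 13.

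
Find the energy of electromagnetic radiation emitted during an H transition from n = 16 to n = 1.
13.552553 eV

The energy levels are E_n = -13.6057 eV / n².

Energy at n = 16: E_16 = -13.6057 / 16² = -0.053147266 eV
Energy at n = 1: E_1 = -13.6057 / 1² = -13.605700000 eV

For emission (electron falling to lower state), the photon energy is:
E_photon = E_16 - E_1 = |-0.053147266 - (-13.605700000)|
E_photon = 13.552553 eV

This energy is carried away by the emitted photon.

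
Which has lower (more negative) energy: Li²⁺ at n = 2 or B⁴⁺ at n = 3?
B⁴⁺ at n = 3 (E = -37.79361 eV)

Using E_n = -13.6057 Z² / n² eV:

Li²⁺ (Z = 3) at n = 2:
E = -13.6057 × 3² / 2² = -13.6057 × 9 / 4 = -30.61282500 eV

B⁴⁺ (Z = 5) at n = 3:
E = -13.6057 × 5² / 3² = -13.6057 × 25 / 9 = -37.79361111 eV

Since -37.79361111 eV < -30.61282500 eV,
B⁴⁺ at n = 3 is more tightly bound (requires more energy to ionize).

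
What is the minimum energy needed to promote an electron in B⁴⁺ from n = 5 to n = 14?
11.870279 eV

The energy levels of a hydrogen-like atom are E_n = -13.6057 Z² eV / n².

Energy at n = 5: E_5 = -13.6057 × 5² / 5² = -13.605700000 eV
Energy at n = 14: E_14 = -13.6057 × 5² / 14² = -1.735420918 eV

The excitation energy is the difference:
ΔE = E_14 - E_5
ΔE = -1.735420918 - (-13.605700000)
ΔE = 11.870279 eV

Since this is positive, energy must be absorbed (photon absorption).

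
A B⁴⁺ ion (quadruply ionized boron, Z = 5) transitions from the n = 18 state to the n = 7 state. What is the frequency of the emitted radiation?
1.4246e+15 Hz

First, find the transition energy:
E_18 = -13.6057 × 5² / 18² = -1.0498225 eV
E_7 = -13.6057 × 5² / 7² = -6.9416837 eV
|ΔE| = |E_7 - E_18| = 5.8918612 eV

Convert to Joules: E = 5.8918612 eV × (1.602177 × 10⁻¹⁹ J/eV) = 9.439805e-19 J

Using E = hf:
f = E/h = 9.439805e-19 J / (6.62607 × 10⁻³⁴ J·s)
f = 1.4246e+15 Hz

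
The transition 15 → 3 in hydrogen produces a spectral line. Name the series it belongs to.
Paschen series

The spectral series in hydrogen are named based on the final (lower) energy level:
- Lyman series: n_final = 1 (ultraviolet)
- Balmer series: n_final = 2 (visible/near-UV)
- Paschen series: n_final = 3 (infrared)
- Brackett series: n_final = 4 (infrared)
- Pfund series: n_final = 5 (far infrared)

Since this transition ends at n = 3, it belongs to the Paschen series.

For reference, this 15 → 3 line has photon energy
ΔE = 13.6057 eV × (1/3² - 1/15²) = 1.45127467 eV,
corresponding to wavelength λ = hc/ΔE = 1239.84 eV·nm / 1.45127467 eV = 854.3111 nm in the infrared region.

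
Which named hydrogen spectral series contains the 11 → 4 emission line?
Brackett series

The spectral series in hydrogen are named based on the final (lower) energy level:
- Lyman series: n_final = 1 (ultraviolet)
- Balmer series: n_final = 2 (visible/near-UV)
- Paschen series: n_final = 3 (infrared)
- Brackett series: n_final = 4 (infrared)
- Pfund series: n_final = 5 (far infrared)

Since this transition ends at n = 4, it belongs to the Brackett series.

For reference, this 11 → 4 line has photon energy
ΔE = 13.6057 eV × (1/4² - 1/11²) = 0.73791245 eV,
corresponding to wavelength λ = hc/ΔE = 1239.84 eV·nm / 0.73791245 eV = 1680.20 nm in the infrared region.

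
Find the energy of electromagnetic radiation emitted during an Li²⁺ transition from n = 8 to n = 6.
1.48812 eV

The energy levels are E_n = -13.6057 Z² eV / n².

Energy at n = 8: E_8 = -13.6057 × 3² / 8² = -1.91330156 eV
Energy at n = 6: E_6 = -13.6057 × 3² / 6² = -3.40142500 eV

For emission (electron falling to lower state), the photon energy is:
E_photon = E_8 - E_6 = |-1.91330156 - (-3.40142500)|
E_photon = 1.48812 eV

This energy is carried away by the emitted photon.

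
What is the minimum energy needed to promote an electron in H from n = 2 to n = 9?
3.23 eV

The energy levels of a hydrogen-like atom are E_n = -13.6057 eV / n².

Energy at n = 2: E_2 = -13.6057 / 2² = -3.40143 eV
Energy at n = 9: E_9 = -13.6057 / 9² = -0.16797 eV

The excitation energy is the difference:
ΔE = E_9 - E_2
ΔE = -0.16797 - (-3.40143)
ΔE = 3.23 eV

Since this is positive, energy must be absorbed (photon absorption).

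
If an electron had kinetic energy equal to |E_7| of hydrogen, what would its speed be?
3.1253e+05 m/s (or 0.10% of c)

The binding energy at n = 7 for hydrogen is:
E_7 = -13.6057/7² = -0.27766735 eV
|E_7| = 0.27766735 eV

Convert to Joules:
KE = 0.27766735 eV × (1.602177 × 10⁻¹⁹ J/eV) = 4.448722e-20 J

Using KE = ½mv²:
v = √(2·KE/m_e)
v = √(2 × 4.448722e-20 J / 9.10938 × 10⁻³¹ kg)
v = 3.1253e+05 m/s

This is approximately 0.10% the speed of light.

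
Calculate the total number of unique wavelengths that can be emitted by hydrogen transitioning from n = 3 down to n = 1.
3

The electron can occupy levels n = 1, 2, ..., 3 during de-excitation — that is m = 3 - 1 + 1 = 3 distinct levels.

The number of distinct spectral lines equals the number of ways to choose 2 of these m levels (each pair gives one possible emission transition):

Number of lines = m(m-1)/2 = 3×2/2 = 3

These correspond to all possible transitions between the 3 levels:
3 → 2, 3 → 1, 2 → 1

Each transition produces a photon with a unique energy (and thus wavelength). This count does not depend on Z.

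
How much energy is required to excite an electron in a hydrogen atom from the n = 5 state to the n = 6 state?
0.16629 eV

The energy levels of a hydrogen-like atom are E_n = -13.6057 eV / n².

Energy at n = 5: E_5 = -13.6057 / 5² = -0.54422800 eV
Energy at n = 6: E_6 = -13.6057 / 6² = -0.37793611 eV

The excitation energy is the difference:
ΔE = E_6 - E_5
ΔE = -0.37793611 - (-0.54422800)
ΔE = 0.16629 eV

Since this is positive, energy must be absorbed (photon absorption).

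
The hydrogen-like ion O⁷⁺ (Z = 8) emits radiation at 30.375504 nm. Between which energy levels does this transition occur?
n = 8 → n = 4

First, find the photon energy from the wavelength (hc = 1239.84 eV·nm):
E = hc/λ = 1239.84 eV·nm / 30.375504 nm = 40.817101 eV

The energy levels of O⁷⁺ satisfy E_n = -13.6057 × 8² / n² eV, so an emission n_i → n_f releases
ΔE = 13.6057 × 8² × (1/n_f² − 1/n_i²) eV.

Setting ΔE equal to the photon energy:
1/n_f² − 1/n_i² = 40.817101 / (13.6057 × 8²) = 0.046875001

Since 1/n_i² must be positive, we need 1/n_f² > 0.046875001, i.e. n_f ≤ 4. For each allowed n_f, solve n_i = (1/n_f² − 0.046875001)^(−1/2) and check whether it is a whole number:
  n_f = 1: 1/n_i² = 1.000000000 − 0.046875001 = 0.953124999 → n_i = 1.024  (not an integer) ✗
  n_f = 2: 1/n_i² = 0.250000000 − 0.046875001 = 0.203124999 → n_i = 2.219  (not an integer) ✗
  n_f = 3: 1/n_i² = 0.111111111 − 0.046875001 = 0.064236110 → n_i = 3.946  (not an integer) ✗
  n_f = 4: 1/n_i² = 0.062500000 − 0.046875001 = 0.015624999 → n_i = 8.000  → integer, n_i = 8 ✓

Only n_f = 4 gives an integer upper level, n_i = 8.

The transition is from n = 8 to n = 4 (emission).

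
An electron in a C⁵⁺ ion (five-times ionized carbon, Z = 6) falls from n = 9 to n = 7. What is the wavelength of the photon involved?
313.959 nm

First, find the transition energy using E_n = -13.6057 Z² / n² eV:
E_9 = -13.6057 × 6² / 9² = -6.0469778 eV
E_7 = -13.6057 × 6² / 7² = -9.9960245 eV

Photon energy: |ΔE| = |E_7 - E_9| = 3.9490467 eV

Convert to wavelength using E = hc/λ with hc = 1239.84 eV·nm:
λ = hc/E = 1239.84 eV·nm / 3.9490467 eV
λ = 313.959 nm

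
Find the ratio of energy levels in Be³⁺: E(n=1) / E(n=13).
169.00000

Using E_n = -13.6057 Z² / n² eV with Z = 4:

E_1 = -13.6057 × 4² / 1² = -217.6912 / 1 = -217.69120000000 eV
E_13 = -13.6057 × 4² / 13² = -217.6912 / 169 = -1.28811360947 eV

The ratio is:
E_1/E_13 = (-217.69120000000) / (-1.28811360947)
E_1/E_13 = (-217.6912/1) / (-217.6912/169)
E_1/E_13 = 169/1
E_1/E_13 = 169.00000
(Note: the Z² factors cancel in the ratio.)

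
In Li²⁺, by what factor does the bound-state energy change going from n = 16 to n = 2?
64.0000

Using E_n = -13.6057 Z² / n² eV with Z = 3:

E_2 = -13.6057 × 3² / 2² = -122.4513 / 4 = -30.6128250000 eV
E_16 = -13.6057 × 3² / 16² = -122.4513 / 256 = -0.4783253906 eV

The ratio is:
E_2/E_16 = (-30.6128250000) / (-0.4783253906)
E_2/E_16 = (-122.4513/4) / (-122.4513/256)
E_2/E_16 = 256/4
E_2/E_16 = 64.0000
(Note: the Z² factors cancel in the ratio.)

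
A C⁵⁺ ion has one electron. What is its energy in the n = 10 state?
-4.90 eV

For hydrogen-like ions, the energy levels scale with Z²:
E_n = -13.6057 Z² / n² eV

For C⁵⁺ (Z = 6) at n = 10:
E_10 = -13.6057 × 6² / 10²
E_10 = -13.6057 × 36 / 100
E_10 = -489.8052 / 100
E_10 = -4.90 eV

The energy is 36 times more negative than hydrogen at the same n due to the stronger nuclear charge.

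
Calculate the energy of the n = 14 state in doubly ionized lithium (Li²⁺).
-0.62475 eV

For hydrogen-like ions, the energy levels scale with Z²:
E_n = -13.6057 Z² / n² eV

For Li²⁺ (Z = 3) at n = 14:
E_14 = -13.6057 × 3² / 14²
E_14 = -13.6057 × 9 / 196
E_14 = -122.4513 / 196
E_14 = -0.62475 eV

The energy is 9 times more negative than hydrogen at the same n due to the stronger nuclear charge.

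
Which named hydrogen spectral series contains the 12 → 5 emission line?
Pfund series

The spectral series in hydrogen are named based on the final (lower) energy level:
- Lyman series: n_final = 1 (ultraviolet)
- Balmer series: n_final = 2 (visible/near-UV)
- Paschen series: n_final = 3 (infrared)
- Brackett series: n_final = 4 (infrared)
- Pfund series: n_final = 5 (far infrared)

Since this transition ends at n = 5, it belongs to the Pfund series.

For reference, this 12 → 5 line has photon energy
ΔE = 13.6057 eV × (1/5² - 1/12²) = 0.449743972 eV,
corresponding to wavelength λ = hc/ΔE = 1239.84 eV·nm / 0.449743972 eV = 2756.768 nm in the far infrared region.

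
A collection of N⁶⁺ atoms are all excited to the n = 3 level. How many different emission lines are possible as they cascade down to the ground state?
3

The electron can occupy levels n = 1, 2, ..., 3 during de-excitation — that is m = 3 - 1 + 1 = 3 distinct levels.

The number of distinct spectral lines equals the number of ways to choose 2 of these m levels (each pair gives one possible emission transition):

Number of lines = m(m-1)/2 = 3×2/2 = 3

These correspond to all possible transitions between the 3 levels:
3 → 2, 3 → 1, 2 → 1

Each transition produces a photon with a unique energy (and thus wavelength). This count does not depend on Z.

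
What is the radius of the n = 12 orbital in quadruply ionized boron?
1.5240 nm (or 15.2403 Å)

The Bohr radius formula is:
r_n = n² a₀ / Z

where a₀ = 0.0529177 nm is the Bohr radius.

For B⁴⁺ (Z = 5) at n = 12:
r_12 = 12² × 0.0529177 nm / 5
r_12 = 144 × 0.0529177 nm / 5
r_12 = 7.62015 nm / 5
r_12 = 1.5240 nm

The electron orbits at approximately 1.5240 nm from the nucleus.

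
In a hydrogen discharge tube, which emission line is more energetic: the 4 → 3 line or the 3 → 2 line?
3 → 2

Calculate the energy for each transition:

Transition 4 → 3:
ΔE₁ = |E_3 - E_4| = |-13.6057/3² - (-13.6057/4²)|
ΔE₁ = |-1.511744444444 - (-0.850356250000)| = 0.661388194 eV

Transition 3 → 2:
ΔE₂ = |E_2 - E_3| = |-13.6057/2² - (-13.6057/3²)|
ΔE₂ = |-3.401425000000 - (-1.511744444444)| = 1.889680556 eV

Since 1.889680556 eV > 0.661388194 eV, the transition 3 → 2 emits the more energetic photon.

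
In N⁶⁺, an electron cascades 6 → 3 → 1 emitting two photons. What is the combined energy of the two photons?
648.16 eV

The energy levels of N⁶⁺ are E_n = -13.6057 × 7² / n² eV.

First transition (6 → 3):
ΔE₁ = |E_3 - E_6|
ΔE₁ = |-74.07547778 - (-18.51886944)| = 55.55661 eV

Second transition (3 → 1):
ΔE₂ = |E_1 - E_3|
ΔE₂ = |-666.67930000 - (-74.07547778)| = 592.60382 eV

Total energy released:
E_total = ΔE₁ + ΔE₂ = 55.55661 + 592.60382 = 648.16 eV

Note: This equals the direct transition 6 → 1: 648.16 eV ✓
Energy is conserved regardless of the path taken.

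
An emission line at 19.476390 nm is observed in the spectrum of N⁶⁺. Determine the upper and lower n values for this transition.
n = 8 → n = 3

First, find the photon energy from the wavelength (hc = 1239.84 eV·nm):
E = hc/λ = 1239.84 eV·nm / 19.476390 nm = 63.658614 eV

The energy levels of N⁶⁺ satisfy E_n = -13.6057 × 7² / n² eV, so an emission n_i → n_f releases
ΔE = 13.6057 × 7² × (1/n_f² − 1/n_i²) eV.

Setting ΔE equal to the photon energy:
1/n_f² − 1/n_i² = 63.658614 / (13.6057 × 7²) = 0.095486112

Since 1/n_i² must be positive, we need 1/n_f² > 0.095486112, i.e. n_f ≤ 3. For each allowed n_f, solve n_i = (1/n_f² − 0.095486112)^(−1/2) and check whether it is a whole number:
  n_f = 1: 1/n_i² = 1.000000000 − 0.095486112 = 0.904513888 → n_i = 1.051  (not an integer) ✗
  n_f = 2: 1/n_i² = 0.250000000 − 0.095486112 = 0.154513888 → n_i = 2.544  (not an integer) ✗
  n_f = 3: 1/n_i² = 0.111111111 − 0.095486112 = 0.015624999 → n_i = 8.000  → integer, n_i = 8 ✓

Only n_f = 3 gives an integer upper level, n_i = 8.

The transition is from n = 8 to n = 3 (emission).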